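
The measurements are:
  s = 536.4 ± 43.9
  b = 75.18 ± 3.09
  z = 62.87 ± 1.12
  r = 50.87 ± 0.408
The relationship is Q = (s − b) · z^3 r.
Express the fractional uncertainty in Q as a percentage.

Let u = s − b = 461.2. δu = √(δs² + δb²) = √(1930 + 9.55) = 44.0, so δu/u = 0.0954.
Q is then a monomial in u, z, r:
δQ/Q = √((δu/u)² + (3·δz/z)² + (1·δr/r)²) = √(0.00910 + 0.00286 + 6.43e-05) = 0.110

11.0%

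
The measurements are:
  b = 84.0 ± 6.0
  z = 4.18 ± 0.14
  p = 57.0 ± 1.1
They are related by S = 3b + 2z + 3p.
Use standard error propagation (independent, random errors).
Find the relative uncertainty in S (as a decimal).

0.0424

For a sum/difference, combine absolute errors in quadrature:
  (3·δb)² = 324;  (2·δz)² = 0.0784;  (3·δp)² = 10.9
δS = √(335) = 18.3
S = 431, so δS/S = 18.3/431 = 0.0424.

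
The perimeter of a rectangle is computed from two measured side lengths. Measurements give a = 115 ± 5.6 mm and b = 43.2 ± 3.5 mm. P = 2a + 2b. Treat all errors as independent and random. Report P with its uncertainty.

316 ± 13.2 mm

Sums and differences: (δP)² = Σ (cᵢ δxᵢ)².
  (2·δa)² = 125;  (2·δb)² = 49.0
δP = √(174) = 13.2 mm
P = 316 mm.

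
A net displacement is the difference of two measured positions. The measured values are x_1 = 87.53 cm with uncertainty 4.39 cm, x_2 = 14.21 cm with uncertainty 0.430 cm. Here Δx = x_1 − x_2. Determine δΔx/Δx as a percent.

6.02%

Δx is a linear combination, so absolute uncertainties add in quadrature:
  (δx_1)² = 19.3;  (δx_2)² = 0.185
δΔx = √(19.5) = 4.41 cm
Δx = 73.32 cm, so δΔx/Δx = 4.41/73.32 = 0.0602.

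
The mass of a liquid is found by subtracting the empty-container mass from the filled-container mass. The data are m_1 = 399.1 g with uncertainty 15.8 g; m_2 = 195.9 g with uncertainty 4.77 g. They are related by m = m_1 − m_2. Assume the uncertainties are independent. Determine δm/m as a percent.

8.12%

Absolute uncertainties add in quadrature for a linear combination:
  (δm_1)² = 250;  (δm_2)² = 22.8
δm = √(272) = 16.5 g
m = 203.2 g, so δm/m = 16.5/203.2 = 0.0812.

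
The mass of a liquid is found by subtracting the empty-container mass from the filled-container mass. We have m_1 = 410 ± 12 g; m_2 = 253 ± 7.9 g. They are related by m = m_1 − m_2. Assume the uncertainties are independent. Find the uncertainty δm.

Absolute uncertainties add in quadrature for a linear combination:
  (δm_1)² = 144;  (δm_2)² = 62.4
δm = √(206) = 14.4 g

14.4 g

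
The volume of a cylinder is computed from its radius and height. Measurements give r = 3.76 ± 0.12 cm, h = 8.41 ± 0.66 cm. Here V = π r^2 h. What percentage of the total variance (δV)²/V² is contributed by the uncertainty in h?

(δV/V)² = (2·δr/r)² + (1·δh/h)²
  r term: (2×0.0319)² = 0.00407
  h term: (1×0.0785)² = 0.00616
Total = 0.0102. Share from h = 0.00616/0.0102 = 0.602.

60.2%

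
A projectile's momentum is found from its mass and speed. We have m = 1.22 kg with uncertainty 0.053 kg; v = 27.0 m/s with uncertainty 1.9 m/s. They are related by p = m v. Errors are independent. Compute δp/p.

Relative error in a monomial: (δp/p)² = Σ (nᵢ · δxᵢ/xᵢ)².
  (1·δm/m)² = (1×0.0434)² = 0.00189;  (1·δv/v)² = (1×0.0704)² = 0.00495
δp/p = √(0.00684) = 0.0827

0.0827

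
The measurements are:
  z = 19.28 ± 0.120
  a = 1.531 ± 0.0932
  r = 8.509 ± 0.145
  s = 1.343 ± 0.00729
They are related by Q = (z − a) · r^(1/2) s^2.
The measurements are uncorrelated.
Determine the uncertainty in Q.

Let u = z − a = 17.75. δu = √(δz² + δa²) = √(0.0144 + 0.00869) = 0.152, so δu/u = 0.00856.
Q is then a monomial in u, r, s:
δQ/Q = √((δu/u)² + (½·δr/r)² + (2·δs/s)²) = √(7.33e-05 + 7.26e-05 + 0.000118) = 0.0162
Q = 93.38, so δQ = 0.0162 × 93.38 = 1.52.

1.52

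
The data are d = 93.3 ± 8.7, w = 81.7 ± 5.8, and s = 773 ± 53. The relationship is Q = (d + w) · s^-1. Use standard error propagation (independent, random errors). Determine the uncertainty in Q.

0.0206

Let u = d + w = 175. δu = √(δd² + δw²) = √(75.7 + 33.6) = 10.5, so δu/u = 0.0597.
Q is then a monomial in u, s:
δQ/Q = √((δu/u)² + (-1·δs/s)²) = √(0.00357 + 0.00470) = 0.0909
Q = 0.226, so δQ = 0.0909 × 0.226 = 0.0206.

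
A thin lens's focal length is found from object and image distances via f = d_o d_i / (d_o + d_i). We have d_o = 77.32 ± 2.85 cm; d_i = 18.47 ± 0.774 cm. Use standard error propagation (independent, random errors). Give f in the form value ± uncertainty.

14.91 ± 0.515 cm

∂f/∂d_o = (d_i/(d_o+d_i))² = 0.0372;  ∂f/∂d_i = (d_o/(d_o+d_i))² = 0.652
δf = √((∂f/∂d_o · δd_o)² + (∂f/∂d_i · δd_i)²) = √(0.0112 + 0.254) = 0.515 cm
f = 14.91 cm.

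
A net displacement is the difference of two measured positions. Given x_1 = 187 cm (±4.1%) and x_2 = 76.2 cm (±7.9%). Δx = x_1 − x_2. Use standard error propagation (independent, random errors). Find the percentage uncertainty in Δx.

Sums and differences: (δΔx)² = Σ (cᵢ δxᵢ)².
  (δx_1)² = 58.8;  (δx_2)² = 36.2
δΔx = √(95.0) = 9.75 cm
Δx = 111 cm, so δΔx/Δx = 9.75/111 = 0.0880.

8.80%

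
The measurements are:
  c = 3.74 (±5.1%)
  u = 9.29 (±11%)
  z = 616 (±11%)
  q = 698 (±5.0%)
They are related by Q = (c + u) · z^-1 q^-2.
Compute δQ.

7.33e-09

Let w = c + u = 13.0. δw = √(δc² + δu²) = √(0.0364 + 1.04) = 1.04, so δw/w = 0.0798.
Q is then a monomial in w, z, q:
δQ/Q = √((δw/w)² + (-1·δz/z)² + (-2·δq/q)²) = √(0.00637 + 0.0121 + 0.0100) = 0.169
Q = 4.34e-08, so δQ = 0.169 × 4.34e-08 = 7.33e-09.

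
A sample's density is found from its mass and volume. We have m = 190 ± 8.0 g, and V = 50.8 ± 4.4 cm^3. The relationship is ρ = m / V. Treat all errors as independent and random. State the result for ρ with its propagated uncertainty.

3.74 ± 0.360 g/cm^3

Since ρ is a product/quotient, work with relative uncertainties:
  (1·δm/m)² = (1×0.0421)² = 0.00177;  (-1·δV/V)² = (-1×0.0866)² = 0.00750
δρ/ρ = √(0.00927) = 0.0963
ρ = 3.74 g/cm^3, so δρ = 0.0963 × 3.74 = 0.360 g/cm^3.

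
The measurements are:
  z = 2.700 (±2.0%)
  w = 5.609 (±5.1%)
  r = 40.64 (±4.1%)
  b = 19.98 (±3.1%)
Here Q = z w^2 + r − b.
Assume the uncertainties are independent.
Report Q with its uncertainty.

Let p = z·w^2 = 84.94. δp/p = √((1·δz/z)² + (2·δw/w)²) = √(0.000400 + 0.0104) = 0.104, so δp = 8.83.
Q = p + r − b: δQ = √(δp² + δr² + δb²) = √(78.0 + 2.78 + 0.384) = 9.01
Q = 105.6.

105.6 ± 9.01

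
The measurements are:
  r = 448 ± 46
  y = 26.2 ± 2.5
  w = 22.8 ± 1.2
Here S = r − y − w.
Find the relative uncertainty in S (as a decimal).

Sums and differences: (δS)² = Σ (cᵢ δxᵢ)².
  (δr)² = 2120;  (δy)² = 6.25;  (δw)² = 1.44
δS = √(2120) = 46.1
S = 399, so δS/S = 46.1/399 = 0.115.

0.115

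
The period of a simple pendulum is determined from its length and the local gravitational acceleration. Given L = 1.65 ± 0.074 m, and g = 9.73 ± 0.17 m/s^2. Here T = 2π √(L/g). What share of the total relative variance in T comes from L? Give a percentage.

86.8%

(δT/T)² = (½·δL/L)² + (−½·δg/g)²
  L term: (0.5×0.0448)² = 0.000503
  g term: (-0.5×0.0175)² = 7.63e-05
Total = 0.000579. Share from L = 0.000503/0.000579 = 0.868.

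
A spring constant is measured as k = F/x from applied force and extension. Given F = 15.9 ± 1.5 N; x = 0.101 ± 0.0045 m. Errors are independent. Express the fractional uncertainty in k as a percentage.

10.4%

k is a product of powers, so relative uncertainties combine in quadrature:
  (1·δF/F)² = (1×0.0943)² = 0.00890;  (-1·δx/x)² = (-1×0.0446)² = 0.00199
δk/k = √(0.0109) = 0.104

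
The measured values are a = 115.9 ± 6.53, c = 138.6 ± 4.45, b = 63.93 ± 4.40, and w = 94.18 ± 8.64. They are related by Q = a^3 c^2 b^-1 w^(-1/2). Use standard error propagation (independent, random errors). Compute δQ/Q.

0.199

Q is a product of powers, so relative uncertainties combine in quadrature:
  (3·δa/a)² = (3×0.0563)² = 0.0286;  (2·δc/c)² = (2×0.0321)² = 0.00412;  (-1·δb/b)² = (-1×0.0688)² = 0.00474;  (−½·δw/w)² = (-0.5×0.0917)² = 0.00210
δQ/Q = √(0.0395) = 0.199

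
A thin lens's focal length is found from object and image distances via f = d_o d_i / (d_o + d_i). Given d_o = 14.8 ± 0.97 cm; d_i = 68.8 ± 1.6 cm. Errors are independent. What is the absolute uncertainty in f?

0.659 cm

∂f/∂d_o = (d_i/(d_o+d_i))² = 0.677;  ∂f/∂d_i = (d_o/(d_o+d_i))² = 0.0313
δf = √((∂f/∂d_o · δd_o)² + (∂f/∂d_i · δd_i)²) = √(0.432 + 0.00251) = 0.659 cm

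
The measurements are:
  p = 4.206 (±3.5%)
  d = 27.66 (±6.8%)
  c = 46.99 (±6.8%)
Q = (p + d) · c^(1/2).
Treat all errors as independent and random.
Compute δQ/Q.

Let u = p + d = 31.87. δu = √(δp² + δd²) = √(0.0217 + 3.54) = 1.89, so δu/u = 0.0592.
Q is then a monomial in u, c:
δQ/Q = √((δu/u)² + (½·δc/c)²) = √(0.00351 + 0.00116) = 0.0683

0.0683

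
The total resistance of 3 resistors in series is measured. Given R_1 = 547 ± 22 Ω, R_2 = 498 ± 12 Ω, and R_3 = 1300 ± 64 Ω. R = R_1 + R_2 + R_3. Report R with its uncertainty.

Sums and differences: (δR)² = Σ (cᵢ δxᵢ)².
  (δR_1)² = 484;  (δR_2)² = 144;  (δR_3)² = 4100
δR = √(4720) = 68.7 Ω
R = 2340 Ω.

2340 ± 68.7 Ω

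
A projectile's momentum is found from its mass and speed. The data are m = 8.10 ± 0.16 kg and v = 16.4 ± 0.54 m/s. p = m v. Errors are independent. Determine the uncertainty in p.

5.10 kg·m/s

Each factor contributes (exponent × relative error)² to (δp/p)²:
  (1·δm/m)² = (1×0.0198)² = 0.000390;  (1·δv/v)² = (1×0.0329)² = 0.00108
δp/p = √(0.00147) = 0.0384
p = 133 kg·m/s, so δp = 0.0384 × 133 = 5.10 kg·m/s.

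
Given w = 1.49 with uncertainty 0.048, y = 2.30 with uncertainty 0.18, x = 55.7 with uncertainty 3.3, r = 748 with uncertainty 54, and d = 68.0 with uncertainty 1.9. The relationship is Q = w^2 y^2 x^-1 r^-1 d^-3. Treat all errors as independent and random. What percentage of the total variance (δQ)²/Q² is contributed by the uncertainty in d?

(δQ/Q)² = (2·δw/w)² + (2·δy/y)² + (-1·δx/x)² + (-1·δr/r)² + (-3·δd/d)²
  w term: (2×0.0322)² = 0.00415
  y term: (2×0.0783)² = 0.0245
  x term: (-1×0.0592)² = 0.00351
  r term: (-1×0.0722)² = 0.00521
  d term: (-3×0.0279)² = 0.00703
Total = 0.0444. Share from d = 0.00703/0.0444 = 0.158.

15.8%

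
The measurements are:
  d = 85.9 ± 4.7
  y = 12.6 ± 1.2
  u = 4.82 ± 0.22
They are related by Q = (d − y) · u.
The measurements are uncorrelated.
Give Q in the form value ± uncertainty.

353 ± 28.4

Let w = d − y = 73.3. δw = √(δd² + δy²) = √(22.1 + 1.44) = 4.85, so δw/w = 0.0662.
Q is then a monomial in w, u:
δQ/Q = √((δw/w)² + (1·δu/u)²) = √(0.00438 + 0.00208) = 0.0804
Q = 353, so δQ = 0.0804 × 353 = 28.4.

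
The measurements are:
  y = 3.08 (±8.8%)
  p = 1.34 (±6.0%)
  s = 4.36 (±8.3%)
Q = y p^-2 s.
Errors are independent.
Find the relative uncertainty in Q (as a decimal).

0.170

Since Q is a product/quotient, work with relative uncertainties:
  (1·δy/y)² = (1×0.0880)² = 0.00774;  (-2·δp/p)² = (-2×0.0600)² = 0.0144;  (1·δs/s)² = (1×0.0830)² = 0.00689
δQ/Q = √(0.0290) = 0.170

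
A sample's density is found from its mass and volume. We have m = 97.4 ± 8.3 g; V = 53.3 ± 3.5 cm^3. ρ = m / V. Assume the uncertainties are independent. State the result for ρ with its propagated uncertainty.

Products/powers → add relative errors in quadrature, weighted by exponent:
  (1·δm/m)² = (1×0.0852)² = 0.00726;  (-1·δV/V)² = (-1×0.0657)² = 0.00431
δρ/ρ = √(0.0116) = 0.108
ρ = 1.83 g/cm^3, so δρ = 0.108 × 1.83 = 0.197 g/cm^3.

1.83 ± 0.197 g/cm^3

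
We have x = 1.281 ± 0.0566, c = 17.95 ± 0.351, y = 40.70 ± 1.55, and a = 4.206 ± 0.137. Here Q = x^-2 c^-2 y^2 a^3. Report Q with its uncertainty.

233.1 ± 36.6

Products/powers → add relative errors in quadrature, weighted by exponent:
  (-2·δx/x)² = (-2×0.0442)² = 0.00781;  (-2·δc/c)² = (-2×0.0196)² = 0.00153;  (2·δy/y)² = (2×0.0381)² = 0.00580;  (3·δa/a)² = (3×0.0326)² = 0.00955
δQ/Q = √(0.0247) = 0.157
Q = 233.1, so δQ = 0.157 × 233.1 = 36.6.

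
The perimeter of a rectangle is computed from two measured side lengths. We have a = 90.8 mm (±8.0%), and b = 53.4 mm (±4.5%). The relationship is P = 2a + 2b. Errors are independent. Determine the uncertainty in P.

P is a linear combination, so absolute uncertainties add in quadrature:
  (2·δa)² = 211;  (2·δb)² = 23.1
δP = √(234) = 15.3 mm

15.3 mm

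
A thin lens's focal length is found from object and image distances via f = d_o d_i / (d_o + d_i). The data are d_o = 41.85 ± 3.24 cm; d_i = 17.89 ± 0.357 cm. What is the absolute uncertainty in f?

∂f/∂d_o = (d_i/(d_o+d_i))² = 0.0897;  ∂f/∂d_i = (d_o/(d_o+d_i))² = 0.491
δf = √((∂f/∂d_o · δd_o)² + (∂f/∂d_i · δd_i)²) = √(0.0844 + 0.0307) = 0.339 cm

0.339 cm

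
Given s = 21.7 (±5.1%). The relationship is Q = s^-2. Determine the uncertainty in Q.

0.000217

Q ∝ s^-2, so δQ/Q = |-2| · δs/s = 2 × 0.0510 = 0.102.
Q = 0.00212, so δQ = 0.102 × 0.00212 = 0.000217.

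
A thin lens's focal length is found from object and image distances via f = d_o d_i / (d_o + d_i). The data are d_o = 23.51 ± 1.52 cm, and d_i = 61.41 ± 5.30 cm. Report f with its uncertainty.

∂f/∂d_o = (d_i/(d_o+d_i))² = 0.523;  ∂f/∂d_i = (d_o/(d_o+d_i))² = 0.0766
δf = √((∂f/∂d_o · δd_o)² + (∂f/∂d_i · δd_i)²) = √(0.632 + 0.165) = 0.893 cm
f = 17.00 cm.

17.00 ± 0.893 cm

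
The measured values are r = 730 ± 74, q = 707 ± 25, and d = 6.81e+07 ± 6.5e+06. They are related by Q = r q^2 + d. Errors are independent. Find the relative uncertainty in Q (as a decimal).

Let p = r·q^2 = 3.65e+08. δp/p = √((1·δr/r)² + (2·δq/q)²) = √(0.0103 + 0.00500) = 0.124, so δp = 4.51e+07.
Q = p + d: δQ = √(δp² + δd²) = √(2.03e+15 + 4.22e+13) = 4.56e+07
Q = 4.33e+08, so δQ/Q = 4.56e+07/4.33e+08 = 0.105.

0.105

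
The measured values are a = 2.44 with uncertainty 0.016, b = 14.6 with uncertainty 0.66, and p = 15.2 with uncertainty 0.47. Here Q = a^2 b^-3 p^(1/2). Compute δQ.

Since Q is a product/quotient, work with relative uncertainties:
  (2·δa/a)² = (2×0.00656)² = 0.000172;  (-3·δb/b)² = (-3×0.0452)² = 0.0184;  (½·δp/p)² = (0.5×0.0309)² = 0.000239
δQ/Q = √(0.0188) = 0.137
Q = 0.00746, so δQ = 0.137 × 0.00746 = 0.00102.

0.00102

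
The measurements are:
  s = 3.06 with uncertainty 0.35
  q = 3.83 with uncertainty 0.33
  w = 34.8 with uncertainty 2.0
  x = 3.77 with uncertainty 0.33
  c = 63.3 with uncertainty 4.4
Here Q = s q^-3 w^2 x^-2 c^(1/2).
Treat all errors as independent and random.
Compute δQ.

Products/powers → add relative errors in quadrature, weighted by exponent:
  (1·δs/s)² = (1×0.114)² = 0.0131;  (-3·δq/q)² = (-3×0.0862)² = 0.0668;  (2·δw/w)² = (2×0.0575)² = 0.0132;  (-2·δx/x)² = (-2×0.0875)² = 0.0306;  (½·δc/c)² = (0.5×0.0695)² = 0.00121
δQ/Q = √(0.125) = 0.354
Q = 36.9, so δQ = 0.354 × 36.9 = 13.1.

13.1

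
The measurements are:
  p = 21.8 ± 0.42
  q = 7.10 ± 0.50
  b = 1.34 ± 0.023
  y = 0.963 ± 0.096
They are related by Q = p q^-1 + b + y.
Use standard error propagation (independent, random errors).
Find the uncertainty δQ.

Let w = p·q^-1 = 3.07. δw/w = √((1·δp/p)² + (-1·δq/q)²) = √(0.000371 + 0.00496) = 0.0730, so δw = 0.224.
Q = w + b + y: δQ = √(δw² + δb² + δy²) = √(0.0503 + 0.000529 + 0.00922) = 0.245

0.245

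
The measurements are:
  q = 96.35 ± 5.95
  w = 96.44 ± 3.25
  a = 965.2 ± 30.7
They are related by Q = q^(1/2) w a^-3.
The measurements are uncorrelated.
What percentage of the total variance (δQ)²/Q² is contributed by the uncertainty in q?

8.52%

(δQ/Q)² = (½·δq/q)² + (1·δw/w)² + (-3·δa/a)²
  q term: (0.5×0.0618)² = 0.000953
  w term: (1×0.0337)² = 0.00114
  a term: (-3×0.0318)² = 0.00911
Total = 0.0112. Share from q = 0.000953/0.0112 = 0.0852.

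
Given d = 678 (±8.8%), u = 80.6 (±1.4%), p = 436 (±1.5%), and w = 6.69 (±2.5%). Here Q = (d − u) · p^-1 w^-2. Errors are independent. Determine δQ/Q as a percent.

11.3%

Let h = d − u = 597. δh = √(δd² + δu²) = √(3560 + 1.27) = 59.7, so δh/h = 0.0999.
Q is then a monomial in h, p, w:
δQ/Q = √((δh/h)² + (-1·δp/p)² + (-2·δw/w)²) = √(0.00998 + 0.000225 + 0.00250) = 0.113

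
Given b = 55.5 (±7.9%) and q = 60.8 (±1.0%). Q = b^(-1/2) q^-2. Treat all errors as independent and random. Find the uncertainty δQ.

For a monomial Q ∝ b^(-1/2), q^-2, fractional errors add in quadrature:
  (−½·δb/b)² = (-0.5×0.0790)² = 0.00156;  (-2·δq/q)² = (-2×0.0100)² = 0.000400
δQ/Q = √(0.00196) = 0.0443
Q = 3.63e-05, so δQ = 0.0443 × 3.63e-05 = 1.61e-06.

1.61e-06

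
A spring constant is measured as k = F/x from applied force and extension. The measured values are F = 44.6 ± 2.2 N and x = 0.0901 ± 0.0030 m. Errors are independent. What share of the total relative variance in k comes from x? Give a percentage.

(δk/k)² = (1·δF/F)² + (-1·δx/x)²
  F term: (1×0.0493)² = 0.00243
  x term: (-1×0.0333)² = 0.00111
Total = 0.00354. Share from x = 0.00111/0.00354 = 0.313.

31.3%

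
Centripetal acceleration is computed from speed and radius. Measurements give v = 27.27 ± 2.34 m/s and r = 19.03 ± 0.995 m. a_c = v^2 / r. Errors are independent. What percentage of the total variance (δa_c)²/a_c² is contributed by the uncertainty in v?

(δa_c/a_c)² = (2·δv/v)² + (-1·δr/r)²
  v term: (2×0.0858)² = 0.0295
  r term: (-1×0.0523)² = 0.00273
Total = 0.0322. Share from v = 0.0295/0.0322 = 0.915.

91.5%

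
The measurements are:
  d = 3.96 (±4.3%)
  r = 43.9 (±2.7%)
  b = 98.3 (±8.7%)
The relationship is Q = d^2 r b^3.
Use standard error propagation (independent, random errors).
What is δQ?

1.81e+08

Q is a product of powers, so relative uncertainties combine in quadrature:
  (2·δd/d)² = (2×0.0430)² = 0.00740;  (1·δr/r)² = (1×0.0270)² = 0.000729;  (3·δb/b)² = (3×0.0870)² = 0.0681
δQ/Q = √(0.0762) = 0.276
Q = 6.54e+08, so δQ = 0.276 × 6.54e+08 = 1.81e+08.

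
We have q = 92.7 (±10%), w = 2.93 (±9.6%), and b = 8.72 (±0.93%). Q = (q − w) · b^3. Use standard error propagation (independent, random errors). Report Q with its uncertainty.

Let u = q − w = 89.8. δu = √(δq² + δw²) = √(85.9 + 0.0791) = 9.27, so δu/u = 0.103.
Q is then a monomial in u, b:
δQ/Q = √((δu/u)² + (3·δb/b)²) = √(0.0107 + 0.000778) = 0.107
Q = 59500, so δQ = 0.107 × 59500 = 6370.

59500 ± 6370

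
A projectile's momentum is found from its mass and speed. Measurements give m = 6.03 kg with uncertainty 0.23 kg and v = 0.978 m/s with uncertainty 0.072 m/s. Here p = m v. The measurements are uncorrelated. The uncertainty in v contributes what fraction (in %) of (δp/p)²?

(δp/p)² = (1·δm/m)² + (1·δv/v)²
  m term: (1×0.0381)² = 0.00145
  v term: (1×0.0736)² = 0.00542
Total = 0.00687. Share from v = 0.00542/0.00687 = 0.788.

78.8%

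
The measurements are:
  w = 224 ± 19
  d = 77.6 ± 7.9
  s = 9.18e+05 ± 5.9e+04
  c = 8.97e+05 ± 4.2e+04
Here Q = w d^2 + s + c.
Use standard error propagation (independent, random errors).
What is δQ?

3.06e+05

Let p = w·d^2 = 1.35e+06. δp/p = √((1·δw/w)² + (2·δd/d)²) = √(0.00719 + 0.0415) = 0.221, so δp = 2.98e+05.
Q = p + s + c: δQ = √(δp² + δs² + δc²) = √(8.85e+10 + 3.48e+09 + 1.76e+09) = 3.06e+05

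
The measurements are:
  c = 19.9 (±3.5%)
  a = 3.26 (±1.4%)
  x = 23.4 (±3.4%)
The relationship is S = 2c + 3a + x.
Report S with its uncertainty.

73.0 ± 1.61

Absolute uncertainties add in quadrature for a linear combination:
  (2·δc)² = 1.94;  (3·δa)² = 0.0187;  (δx)² = 0.633
δS = √(2.59) = 1.61
S = 73.0.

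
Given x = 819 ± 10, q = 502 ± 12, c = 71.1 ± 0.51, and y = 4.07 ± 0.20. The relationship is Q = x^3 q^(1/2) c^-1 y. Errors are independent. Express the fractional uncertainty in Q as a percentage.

6.29%

Since Q is a product/quotient, work with relative uncertainties:
  (3·δx/x)² = (3×0.0122)² = 0.00134;  (½·δq/q)² = (0.5×0.0239)² = 0.000143;  (-1·δc/c)² = (-1×0.00717)² = 5.15e-05;  (1·δy/y)² = (1×0.0491)² = 0.00241
δQ/Q = √(0.00395) = 0.0629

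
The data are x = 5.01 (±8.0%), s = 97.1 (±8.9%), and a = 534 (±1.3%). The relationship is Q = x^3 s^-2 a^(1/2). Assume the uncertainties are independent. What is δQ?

0.0921

Q is a product of powers, so relative uncertainties combine in quadrature:
  (3·δx/x)² = (3×0.0800)² = 0.0576;  (-2·δs/s)² = (-2×0.0890)² = 0.0317;  (½·δa/a)² = (0.5×0.0130)² = 4.23e-05
δQ/Q = √(0.0893) = 0.299
Q = 0.308, so δQ = 0.299 × 0.308 = 0.0921.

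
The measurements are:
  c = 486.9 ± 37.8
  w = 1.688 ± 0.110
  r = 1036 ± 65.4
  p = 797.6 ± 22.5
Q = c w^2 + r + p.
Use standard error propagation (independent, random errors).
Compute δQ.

Let h = c·w^2 = 1387. δh/h = √((1·δc/c)² + (2·δw/w)²) = √(0.00603 + 0.0170) = 0.152, so δh = 210.
Q = h + r + p: δQ = √(δh² + δr² + δp²) = √(44300 + 4280 + 506) = 222

222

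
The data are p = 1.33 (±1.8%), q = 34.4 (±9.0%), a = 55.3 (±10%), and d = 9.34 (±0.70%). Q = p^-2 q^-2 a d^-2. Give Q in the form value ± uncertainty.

Q is a product of powers, so relative uncertainties combine in quadrature:
  (-2·δp/p)² = (-2×0.0180)² = 0.00130;  (-2·δq/q)² = (-2×0.0900)² = 0.0324;  (1·δa/a)² = (1×0.100)² = 0.0100;  (-2·δd/d)² = (-2×0.00700)² = 0.000196
δQ/Q = √(0.0439) = 0.210
Q = 0.000303, so δQ = 0.210 × 0.000303 = 6.34e-05.

(3.03 ± 0.634) × 10^-4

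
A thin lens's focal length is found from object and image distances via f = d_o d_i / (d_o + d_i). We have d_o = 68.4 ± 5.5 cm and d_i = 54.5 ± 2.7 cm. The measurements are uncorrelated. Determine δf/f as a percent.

4.51%

∂f/∂d_o = (d_i/(d_o+d_i))² = 0.197;  ∂f/∂d_i = (d_o/(d_o+d_i))² = 0.310
δf = √((∂f/∂d_o · δd_o)² + (∂f/∂d_i · δd_i)²) = √(1.17 + 0.699) = 1.37 cm
f = 30.3 cm, so δf/f = 1.37/30.3 = 0.0451.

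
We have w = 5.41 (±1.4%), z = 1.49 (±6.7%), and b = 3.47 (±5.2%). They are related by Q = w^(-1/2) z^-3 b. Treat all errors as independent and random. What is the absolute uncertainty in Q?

For a monomial Q ∝ w^(-1/2), z^-3, b, fractional errors add in quadrature:
  (−½·δw/w)² = (-0.5×0.0140)² = 4.9e-05;  (-3·δz/z)² = (-3×0.0670)² = 0.0404;  (1·δb/b)² = (1×0.0520)² = 0.00270
δQ/Q = √(0.0432) = 0.208
Q = 0.451, so δQ = 0.208 × 0.451 = 0.0937.

0.0937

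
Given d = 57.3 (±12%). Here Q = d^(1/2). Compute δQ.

0.454

Each factor contributes (exponent × relative error)² to (δQ/Q)²:
  (½·δd/d)² = (0.5×0.120)² = 0.00360
δQ/Q = √(0.00360) = 0.0600
Q = 7.57, so δQ = 0.0600 × 7.57 = 0.454.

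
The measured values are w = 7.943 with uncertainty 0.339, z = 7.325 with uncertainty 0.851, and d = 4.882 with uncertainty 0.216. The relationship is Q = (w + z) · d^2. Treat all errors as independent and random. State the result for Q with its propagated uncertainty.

Let u = w + z = 15.27. δu = √(δw² + δz²) = √(0.115 + 0.724) = 0.916, so δu/u = 0.0600.
Q is then a monomial in u, d:
δQ/Q = √((δu/u)² + (2·δd/d)²) = √(0.00360 + 0.00783) = 0.107
Q = 363.9, so δQ = 0.107 × 363.9 = 38.9.

363.9 ± 38.9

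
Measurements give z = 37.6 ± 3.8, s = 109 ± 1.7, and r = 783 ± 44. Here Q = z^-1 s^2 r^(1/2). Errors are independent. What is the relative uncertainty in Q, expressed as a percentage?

Relative error in a monomial: (δQ/Q)² = Σ (nᵢ · δxᵢ/xᵢ)².
  (-1·δz/z)² = (-1×0.101)² = 0.0102;  (2·δs/s)² = (2×0.0156)² = 0.000973;  (½·δr/r)² = (0.5×0.0562)² = 0.000789
δQ/Q = √(0.0120) = 0.109

10.9%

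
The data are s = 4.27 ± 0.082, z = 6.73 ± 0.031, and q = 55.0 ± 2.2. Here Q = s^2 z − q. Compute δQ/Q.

Let p = s^2·z = 123. δp/p = √((2·δs/s)² + (1·δz/z)²) = √(0.00148 + 2.12e-05) = 0.0387, so δp = 4.75.
Q = p − q: δQ = √(δp² + δq²) = √(22.5 + 4.84) = 5.23
Q = 67.7, so δQ/Q = 5.23/67.7 = 0.0773.

0.0773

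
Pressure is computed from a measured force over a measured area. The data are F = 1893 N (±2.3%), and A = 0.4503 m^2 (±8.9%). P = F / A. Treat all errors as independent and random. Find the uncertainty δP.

386 Pa

Each factor contributes (exponent × relative error)² to (δP/P)²:
  (1·δF/F)² = (1×0.0230)² = 0.000529;  (-1·δA/A)² = (-1×0.0890)² = 0.00792
δP/P = √(0.00845) = 0.0919
P = 4204 Pa, so δP = 0.0919 × 4204 = 386 Pa.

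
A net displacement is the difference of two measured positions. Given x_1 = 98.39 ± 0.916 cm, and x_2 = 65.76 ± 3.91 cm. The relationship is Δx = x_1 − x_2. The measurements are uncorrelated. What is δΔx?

4.02 cm

For a sum/difference, combine absolute errors in quadrature:
  (δx_1)² = 0.839;  (δx_2)² = 15.3
δΔx = √(16.1) = 4.02 cm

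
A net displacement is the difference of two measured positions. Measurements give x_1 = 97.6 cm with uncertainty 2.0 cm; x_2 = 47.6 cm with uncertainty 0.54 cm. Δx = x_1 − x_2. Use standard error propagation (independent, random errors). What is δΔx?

2.07 cm

Each term contributes (cᵢ δxᵢ)² to (δΔx)²:
  (δx_1)² = 4.00;  (δx_2)² = 0.292
δΔx = √(4.29) = 2.07 cm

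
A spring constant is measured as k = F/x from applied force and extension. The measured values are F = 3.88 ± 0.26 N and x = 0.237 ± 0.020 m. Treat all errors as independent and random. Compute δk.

1.76 N/m

For a monomial k ∝ F, x^-1, fractional errors add in quadrature:
  (1·δF/F)² = (1×0.0670)² = 0.00449;  (-1·δx/x)² = (-1×0.0844)² = 0.00712
δk/k = √(0.0116) = 0.108
k = 16.4 N/m, so δk = 0.108 × 16.4 = 1.76 N/m.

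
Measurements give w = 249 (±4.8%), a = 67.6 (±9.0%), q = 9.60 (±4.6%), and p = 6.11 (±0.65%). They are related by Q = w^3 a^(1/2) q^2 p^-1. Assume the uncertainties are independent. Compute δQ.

For a monomial Q ∝ w^3, a^(1/2), q^2, p^-1, fractional errors add in quadrature:
  (3·δw/w)² = (3×0.0480)² = 0.0207;  (½·δa/a)² = (0.5×0.0900)² = 0.00202;  (2·δq/q)² = (2×0.0460)² = 0.00846;  (-1·δp/p)² = (-1×0.00650)² = 4.23e-05
δQ/Q = √(0.0313) = 0.177
Q = 1.91e+09, so δQ = 0.177 × 1.91e+09 = 3.39e+08.

3.39e+08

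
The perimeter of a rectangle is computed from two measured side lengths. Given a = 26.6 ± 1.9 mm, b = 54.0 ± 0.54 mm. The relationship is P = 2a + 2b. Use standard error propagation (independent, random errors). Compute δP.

P is a linear combination, so absolute uncertainties add in quadrature:
  (2·δa)² = 14.4;  (2·δb)² = 1.17
δP = √(15.6) = 3.95 mm

3.95 mm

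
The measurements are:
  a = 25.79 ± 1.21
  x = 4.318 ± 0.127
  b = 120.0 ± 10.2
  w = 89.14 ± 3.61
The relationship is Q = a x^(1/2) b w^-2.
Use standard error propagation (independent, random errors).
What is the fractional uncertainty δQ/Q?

0.127

Q is a product of powers, so relative uncertainties combine in quadrature:
  (1·δa/a)² = (1×0.0469)² = 0.00220;  (½·δx/x)² = (0.5×0.0294)² = 0.000216;  (1·δb/b)² = (1×0.0850)² = 0.00722;  (-2·δw/w)² = (-2×0.0405)² = 0.00656
δQ/Q = √(0.0162) = 0.127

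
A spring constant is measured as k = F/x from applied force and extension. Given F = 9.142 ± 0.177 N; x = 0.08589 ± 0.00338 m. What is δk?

For a monomial k ∝ F, x^-1, fractional errors add in quadrature:
  (1·δF/F)² = (1×0.0194)² = 0.000375;  (-1·δx/x)² = (-1×0.0394)² = 0.00155
δk/k = √(0.00192) = 0.0439
k = 106.4 N/m, so δk = 0.0439 × 106.4 = 4.67 N/m.

4.67 N/m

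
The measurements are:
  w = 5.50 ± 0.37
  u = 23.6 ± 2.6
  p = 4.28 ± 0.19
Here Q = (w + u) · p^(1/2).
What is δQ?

Let h = w + u = 29.1. δh = √(δw² + δu²) = √(0.137 + 6.76) = 2.63, so δh/h = 0.0902.
Q is then a monomial in h, p:
δQ/Q = √((δh/h)² + (½·δp/p)²) = √(0.00814 + 0.000493) = 0.0929
Q = 60.2, so δQ = 0.0929 × 60.2 = 5.60.

5.60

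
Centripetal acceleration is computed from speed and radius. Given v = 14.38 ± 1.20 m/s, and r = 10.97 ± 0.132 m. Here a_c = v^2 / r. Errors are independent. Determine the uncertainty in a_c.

3.15 m/s^2

For a monomial a_c ∝ v^2, r^-1, fractional errors add in quadrature:
  (2·δv/v)² = (2×0.0834)² = 0.0279;  (-1·δr/r)² = (-1×0.0120)² = 0.000145
δa_c/a_c = √(0.0280) = 0.167
a_c = 18.85 m/s^2, so δa_c = 0.167 × 18.85 = 3.15 m/s^2.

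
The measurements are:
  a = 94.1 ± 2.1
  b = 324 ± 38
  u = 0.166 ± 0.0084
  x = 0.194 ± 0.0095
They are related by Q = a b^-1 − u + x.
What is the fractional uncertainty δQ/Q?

0.116

Let p = a·b^-1 = 0.290. δp/p = √((1·δa/a)² + (-1·δb/b)²) = √(0.000498 + 0.0138) = 0.119, so δp = 0.0347.
Q = p − u + x: δQ = √(δp² + δu² + δx²) = √(0.00120 + 7.06e-05 + 9.02e-05) = 0.0369
Q = 0.318, so δQ/Q = 0.0369/0.318 = 0.116.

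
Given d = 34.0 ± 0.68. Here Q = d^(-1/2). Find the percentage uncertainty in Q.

Q is a product of powers, so relative uncertainties combine in quadrature:
  (−½·δd/d)² = (-0.5×0.0200)² = 0.000100
δQ/Q = √(0.000100) = 0.0100

1.00%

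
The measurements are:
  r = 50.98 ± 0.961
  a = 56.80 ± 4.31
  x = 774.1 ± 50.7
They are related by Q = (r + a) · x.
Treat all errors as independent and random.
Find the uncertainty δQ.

6450

Let u = r + a = 107.8. δu = √(δr² + δa²) = √(0.924 + 18.6) = 4.42, so δu/u = 0.0410.
Q is then a monomial in u, x:
δQ/Q = √((δu/u)² + (1·δx/x)²) = √(0.00168 + 0.00429) = 0.0773
Q = 83430, so δQ = 0.0773 × 83430 = 6450.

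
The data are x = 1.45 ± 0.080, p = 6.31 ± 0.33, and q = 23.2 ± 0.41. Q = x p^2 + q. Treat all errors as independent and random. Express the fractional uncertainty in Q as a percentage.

8.45%

Let w = x·p^2 = 57.7. δw/w = √((1·δx/x)² + (2·δp/p)²) = √(0.00304 + 0.0109) = 0.118, so δw = 6.83.
Q = w + q: δQ = √(δw² + δq²) = √(46.6 + 0.168) = 6.84
Q = 80.9, so δQ/Q = 6.84/80.9 = 0.0845.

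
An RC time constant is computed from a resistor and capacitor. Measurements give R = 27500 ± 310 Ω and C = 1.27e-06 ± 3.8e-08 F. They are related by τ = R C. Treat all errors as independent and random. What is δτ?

0.00112 s

τ is a product of powers, so relative uncertainties combine in quadrature:
  (1·δR/R)² = (1×0.0113)² = 0.000127;  (1·δC/C)² = (1×0.0299)² = 0.000895
δτ/τ = √(0.00102) = 0.0320
τ = 0.0349 s, so δτ = 0.0320 × 0.0349 = 0.00112 s.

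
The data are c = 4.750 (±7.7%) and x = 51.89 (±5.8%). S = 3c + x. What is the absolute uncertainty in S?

For a sum/difference, combine absolute errors in quadrature:
  (3·δc)² = 1.20;  (δx)² = 9.06
δS = √(10.3) = 3.20

3.20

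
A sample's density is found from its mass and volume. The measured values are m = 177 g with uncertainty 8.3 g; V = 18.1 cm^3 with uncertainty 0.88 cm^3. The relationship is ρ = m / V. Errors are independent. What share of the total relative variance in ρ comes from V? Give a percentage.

(δρ/ρ)² = (1·δm/m)² + (-1·δV/V)²
  m term: (1×0.0469)² = 0.00220
  V term: (-1×0.0486)² = 0.00236
Total = 0.00456. Share from V = 0.00236/0.00456 = 0.518.

51.8%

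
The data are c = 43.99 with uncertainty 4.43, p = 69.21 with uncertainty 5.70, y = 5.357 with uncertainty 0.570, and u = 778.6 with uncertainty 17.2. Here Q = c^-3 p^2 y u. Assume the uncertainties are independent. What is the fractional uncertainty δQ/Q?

For a monomial Q ∝ c^-3, p^2, y, u, fractional errors add in quadrature:
  (-3·δc/c)² = (-3×0.101)² = 0.0913;  (2·δp/p)² = (2×0.0824)² = 0.0271;  (1·δy/y)² = (1×0.106)² = 0.0113;  (1·δu/u)² = (1×0.0221)² = 0.000488
δQ/Q = √(0.130) = 0.361

0.361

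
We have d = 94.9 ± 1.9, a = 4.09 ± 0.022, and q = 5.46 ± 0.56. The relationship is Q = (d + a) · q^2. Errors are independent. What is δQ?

608

Let u = d + a = 99.0. δu = √(δd² + δa²) = √(3.61 + 0.000484) = 1.90, so δu/u = 0.0192.
Q is then a monomial in u, q:
δQ/Q = √((δu/u)² + (2·δq/q)²) = √(0.000368 + 0.0421) = 0.206
Q = 2950, so δQ = 0.206 × 2950 = 608.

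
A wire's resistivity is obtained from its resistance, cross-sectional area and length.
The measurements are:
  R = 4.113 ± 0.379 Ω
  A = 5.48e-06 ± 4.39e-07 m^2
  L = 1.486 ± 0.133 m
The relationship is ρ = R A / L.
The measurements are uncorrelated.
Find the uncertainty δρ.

For a monomial ρ ∝ R, A, L^-1, fractional errors add in quadrature:
  (1·δR/R)² = (1×0.0921)² = 0.00849;  (1·δA/A)² = (1×0.0801)² = 0.00642;  (-1·δL/L)² = (-1×0.0895)² = 0.00801
δρ/ρ = √(0.0229) = 0.151
ρ = 1.517e-05 Ω·m, so δρ = 0.151 × 1.517e-05 = 2.3e-06 Ω·m.

2.3e-06 Ω·m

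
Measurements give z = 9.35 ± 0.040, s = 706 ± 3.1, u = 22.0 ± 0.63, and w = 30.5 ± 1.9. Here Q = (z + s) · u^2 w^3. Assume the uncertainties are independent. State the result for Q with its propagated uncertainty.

(9.82 ± 1.92) × 10^9

Let h = z + s = 715. δh = √(δz² + δs²) = √(0.00160 + 9.61) = 3.10, so δh/h = 0.00433.
Q is then a monomial in h, u, w:
δQ/Q = √((δh/h)² + (2·δu/u)² + (3·δw/w)²) = √(1.88e-05 + 0.00328 + 0.0349) = 0.196
Q = 9.82e+09, so δQ = 0.196 × 9.82e+09 = 1.92e+09.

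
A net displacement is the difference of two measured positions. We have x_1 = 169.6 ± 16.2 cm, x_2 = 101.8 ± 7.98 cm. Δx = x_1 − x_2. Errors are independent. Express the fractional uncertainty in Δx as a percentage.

26.6%

Sums and differences: (δΔx)² = Σ (cᵢ δxᵢ)².
  (δx_1)² = 262;  (δx_2)² = 63.7
δΔx = √(326) = 18.1 cm
Δx = 67.80 cm, so δΔx/Δx = 18.1/67.80 = 0.266.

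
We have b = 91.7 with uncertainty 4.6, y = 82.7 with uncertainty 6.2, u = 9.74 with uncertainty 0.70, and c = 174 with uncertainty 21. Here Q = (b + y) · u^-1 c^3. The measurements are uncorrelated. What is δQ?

Let w = b + y = 174. δw = √(δb² + δy²) = √(21.2 + 38.4) = 7.72, so δw/w = 0.0443.
Q is then a monomial in w, u, c:
δQ/Q = √((δw/w)² + (-1·δu/u)² + (3·δc/c)²) = √(0.00196 + 0.00517 + 0.131) = 0.372
Q = 9.43e+07, so δQ = 0.372 × 9.43e+07 = 3.51e+07.

3.51e+07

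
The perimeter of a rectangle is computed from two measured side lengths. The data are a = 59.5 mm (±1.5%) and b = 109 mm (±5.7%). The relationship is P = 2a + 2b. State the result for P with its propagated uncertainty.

337 ± 12.6 mm

Sums and differences: (δP)² = Σ (cᵢ δxᵢ)².
  (2·δa)² = 3.19;  (2·δb)² = 154
δP = √(158) = 12.6 mm
P = 337 mm.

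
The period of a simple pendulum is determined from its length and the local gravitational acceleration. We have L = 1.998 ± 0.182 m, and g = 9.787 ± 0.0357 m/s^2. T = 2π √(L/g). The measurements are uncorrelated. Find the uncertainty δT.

0.129 s

Relative error in a monomial: (δT/T)² = Σ (nᵢ · δxᵢ/xᵢ)².
  (½·δL/L)² = (0.5×0.0911)² = 0.00207;  (−½·δg/g)² = (-0.5×0.00365)² = 3.33e-06
δT/T = √(0.00208) = 0.0456
T = 2.839 s, so δT = 0.0456 × 2.839 = 0.129 s.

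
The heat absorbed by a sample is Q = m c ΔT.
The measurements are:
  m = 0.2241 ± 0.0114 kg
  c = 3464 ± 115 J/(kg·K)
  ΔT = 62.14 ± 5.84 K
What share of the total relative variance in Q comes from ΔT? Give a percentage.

(δQ/Q)² = (1·δm/m)² + (1·δc/c)² + (1·δΔT/ΔT)²
  m term: (1×0.0509)² = 0.00259
  c term: (1×0.0332)² = 0.00110
  ΔT term: (1×0.0940)² = 0.00883
Total = 0.0125. Share from ΔT = 0.00883/0.0125 = 0.705.

70.5%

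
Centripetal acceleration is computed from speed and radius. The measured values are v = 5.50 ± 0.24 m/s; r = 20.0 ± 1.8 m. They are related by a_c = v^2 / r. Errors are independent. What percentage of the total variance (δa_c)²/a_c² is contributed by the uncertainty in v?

48.5%

(δa_c/a_c)² = (2·δv/v)² + (-1·δr/r)²
  v term: (2×0.0436)² = 0.00762
  r term: (-1×0.0900)² = 0.00810
Total = 0.0157. Share from v = 0.00762/0.0157 = 0.485.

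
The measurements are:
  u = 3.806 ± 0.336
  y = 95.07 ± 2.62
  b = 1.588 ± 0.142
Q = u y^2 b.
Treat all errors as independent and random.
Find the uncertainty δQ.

Q is a product of powers, so relative uncertainties combine in quadrature:
  (1·δu/u)² = (1×0.0883)² = 0.00779;  (2·δy/y)² = (2×0.0276)² = 0.00304;  (1·δb/b)² = (1×0.0894)² = 0.00800
δQ/Q = √(0.0188) = 0.137
Q = 54630, so δQ = 0.137 × 54630 = 7500.

7500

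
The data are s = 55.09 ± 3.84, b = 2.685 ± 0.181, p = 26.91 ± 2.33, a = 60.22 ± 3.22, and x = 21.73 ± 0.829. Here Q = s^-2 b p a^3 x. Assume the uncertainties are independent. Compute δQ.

27400

Since Q is a product/quotient, work with relative uncertainties:
  (-2·δs/s)² = (-2×0.0697)² = 0.0194;  (1·δb/b)² = (1×0.0674)² = 0.00454;  (1·δp/p)² = (1×0.0866)² = 0.00750;  (3·δa/a)² = (3×0.0535)² = 0.0257;  (1·δx/x)² = (1×0.0382)² = 0.00146
δQ/Q = √(0.0587) = 0.242
Q = 113000, so δQ = 0.242 × 113000 = 27400.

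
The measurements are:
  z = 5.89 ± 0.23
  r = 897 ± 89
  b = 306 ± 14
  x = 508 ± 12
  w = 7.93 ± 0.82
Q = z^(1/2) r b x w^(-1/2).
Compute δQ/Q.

0.125

Since Q is a product/quotient, work with relative uncertainties:
  (½·δz/z)² = (0.5×0.0390)² = 0.000381;  (1·δr/r)² = (1×0.0992)² = 0.00984;  (1·δb/b)² = (1×0.0458)² = 0.00209;  (1·δx/x)² = (1×0.0236)² = 0.000558;  (−½·δw/w)² = (-0.5×0.103)² = 0.00267
δQ/Q = √(0.0156) = 0.125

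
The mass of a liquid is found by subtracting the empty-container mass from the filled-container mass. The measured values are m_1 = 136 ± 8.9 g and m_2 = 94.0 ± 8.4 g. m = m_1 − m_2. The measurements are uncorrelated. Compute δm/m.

0.291

m is a linear combination, so absolute uncertainties add in quadrature:
  (δm_1)² = 79.2;  (δm_2)² = 70.6
δm = √(150) = 12.2 g
m = 42.0 g, so δm/m = 12.2/42.0 = 0.291.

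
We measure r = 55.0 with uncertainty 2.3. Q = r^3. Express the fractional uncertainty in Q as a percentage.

12.5%

Products/powers → add relative errors in quadrature, weighted by exponent:
  (3·δr/r)² = (3×0.0418)² = 0.0157
δQ/Q = √(0.0157) = 0.125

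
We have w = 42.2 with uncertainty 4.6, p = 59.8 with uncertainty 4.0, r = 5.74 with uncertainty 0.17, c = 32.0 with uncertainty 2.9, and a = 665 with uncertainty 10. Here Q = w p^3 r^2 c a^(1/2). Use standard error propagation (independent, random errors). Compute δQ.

6.2e+10

Products/powers → add relative errors in quadrature, weighted by exponent:
  (1·δw/w)² = (1×0.109)² = 0.0119;  (3·δp/p)² = (3×0.0669)² = 0.0403;  (2·δr/r)² = (2×0.0296)² = 0.00351;  (1·δc/c)² = (1×0.0906)² = 0.00821;  (½·δa/a)² = (0.5×0.0150)² = 5.65e-05
δQ/Q = √(0.0639) = 0.253
Q = 2.45e+11, so δQ = 0.253 × 2.45e+11 = 6.2e+10.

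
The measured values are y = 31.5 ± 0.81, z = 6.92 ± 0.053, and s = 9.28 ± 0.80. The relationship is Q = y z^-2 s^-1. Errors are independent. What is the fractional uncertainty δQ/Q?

For a monomial Q ∝ y, z^-2, s^-1, fractional errors add in quadrature:
  (1·δy/y)² = (1×0.0257)² = 0.000661;  (-2·δz/z)² = (-2×0.00766)² = 0.000235;  (-1·δs/s)² = (-1×0.0862)² = 0.00743
δQ/Q = √(0.00833) = 0.0913

0.0913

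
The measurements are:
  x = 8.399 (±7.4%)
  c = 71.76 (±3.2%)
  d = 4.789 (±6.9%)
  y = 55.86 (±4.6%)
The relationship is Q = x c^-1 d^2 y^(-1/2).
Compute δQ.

Relative error in a monomial: (δQ/Q)² = Σ (nᵢ · δxᵢ/xᵢ)².
  (1·δx/x)² = (1×0.0740)² = 0.00548;  (-1·δc/c)² = (-1×0.0320)² = 0.00102;  (2·δd/d)² = (2×0.0690)² = 0.0190;  (−½·δy/y)² = (-0.5×0.0460)² = 0.000529
δQ/Q = √(0.0261) = 0.161
Q = 0.3592, so δQ = 0.161 × 0.3592 = 0.0580.

0.0580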